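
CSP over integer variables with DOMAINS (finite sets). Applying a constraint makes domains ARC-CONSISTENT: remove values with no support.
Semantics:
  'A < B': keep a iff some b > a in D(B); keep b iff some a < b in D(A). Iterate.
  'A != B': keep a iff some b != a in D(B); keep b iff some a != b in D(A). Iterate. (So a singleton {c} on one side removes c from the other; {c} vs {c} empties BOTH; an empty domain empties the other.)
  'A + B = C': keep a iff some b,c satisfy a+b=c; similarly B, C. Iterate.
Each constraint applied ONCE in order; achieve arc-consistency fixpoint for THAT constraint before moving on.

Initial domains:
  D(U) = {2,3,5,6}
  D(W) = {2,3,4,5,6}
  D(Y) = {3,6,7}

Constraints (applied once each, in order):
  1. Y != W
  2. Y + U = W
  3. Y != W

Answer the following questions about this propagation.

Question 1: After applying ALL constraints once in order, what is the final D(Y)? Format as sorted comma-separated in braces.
Constraint 1 (Y != W) on D(Y)={3,6,7} D(W)={2,3,4,5,6}: no change
Constraint 2 (Y + U = W) on D(Y)={3,6,7} D(U)={2,3,5,6} D(W)={2,3,4,5,6}: Y {3,6,7}->{3}; U {2,3,5,6}->{2,3}; W {2,3,4,5,6}->{5,6}
Constraint 3 (Y != W) on D(Y)={3} D(W)={5,6}: no change
So after all 3 constraints: D(Y) = {3}

Answer: {3}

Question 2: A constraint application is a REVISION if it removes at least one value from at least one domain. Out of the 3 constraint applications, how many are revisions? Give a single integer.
Answer: 1

Derivation:
Constraint 1 (Y != W) on D(Y)={3,6,7} D(W)={2,3,4,5,6}: no change => not a revision
Constraint 2 (Y + U = W) on D(Y)={3,6,7} D(U)={2,3,5,6} D(W)={2,3,4,5,6}: Y {3,6,7}->{3}; U {2,3,5,6}->{2,3}; W {2,3,4,5,6}->{5,6} => REVISION
Constraint 3 (Y != W) on D(Y)={3} D(W)={5,6}: no change => not a revision
Total revisions = 1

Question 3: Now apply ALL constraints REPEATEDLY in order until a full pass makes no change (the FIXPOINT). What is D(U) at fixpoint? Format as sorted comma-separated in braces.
Answer: {2,3}

Derivation:
pass 0 (initial): D(U)={2,3,5,6}
pass 1: U {2,3,5,6}->{2,3}; W {2,3,4,5,6}->{5,6}; Y {3,6,7}->{3}
pass 2: no change
Fixpoint after 2 passes: D(U) = {2,3}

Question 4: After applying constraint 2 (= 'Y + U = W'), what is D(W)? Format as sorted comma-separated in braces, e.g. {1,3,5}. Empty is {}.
Answer: {5,6}

Derivation:
Constraint 1 (Y != W) on D(Y)={3,6,7} D(W)={2,3,4,5,6}: no change
Constraint 2 (Y + U = W) on D(Y)={3,6,7} D(U)={2,3,5,6} D(W)={2,3,4,5,6}: Y {3,6,7}->{3}; U {2,3,5,6}->{2,3}; W {2,3,4,5,6}->{5,6}
So after constraint 2: D(W) = {5,6}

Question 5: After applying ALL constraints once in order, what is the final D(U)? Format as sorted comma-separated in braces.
Constraint 1 (Y != W) on D(Y)={3,6,7} D(W)={2,3,4,5,6}: no change
Constraint 2 (Y + U = W) on D(Y)={3,6,7} D(U)={2,3,5,6} D(W)={2,3,4,5,6}: Y {3,6,7}->{3}; U {2,3,5,6}->{2,3}; W {2,3,4,5,6}->{5,6}
Constraint 3 (Y != W) on D(Y)={3} D(W)={5,6}: no change
So after all 3 constraints: D(U) = {2,3}

Answer: {2,3}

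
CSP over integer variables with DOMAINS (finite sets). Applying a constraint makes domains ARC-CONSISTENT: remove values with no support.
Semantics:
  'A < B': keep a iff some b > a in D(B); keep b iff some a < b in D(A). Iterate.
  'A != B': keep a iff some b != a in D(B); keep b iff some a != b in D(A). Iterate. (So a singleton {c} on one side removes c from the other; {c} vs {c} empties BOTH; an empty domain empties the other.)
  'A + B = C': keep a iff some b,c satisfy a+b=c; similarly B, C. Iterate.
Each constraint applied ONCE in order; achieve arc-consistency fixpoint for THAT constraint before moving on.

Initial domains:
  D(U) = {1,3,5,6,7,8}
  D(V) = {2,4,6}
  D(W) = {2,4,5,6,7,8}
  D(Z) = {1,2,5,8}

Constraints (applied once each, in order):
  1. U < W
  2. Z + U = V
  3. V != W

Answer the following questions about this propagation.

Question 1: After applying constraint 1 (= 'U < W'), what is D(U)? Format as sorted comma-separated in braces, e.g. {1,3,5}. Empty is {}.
Answer: {1,3,5,6,7}

Derivation:
Constraint 1 (U < W) on D(U)={1,3,5,6,7,8} D(W)={2,4,5,6,7,8}: U {1,3,5,6,7,8}->{1,3,5,6,7}
So after constraint 1: D(U) = {1,3,5,6,7}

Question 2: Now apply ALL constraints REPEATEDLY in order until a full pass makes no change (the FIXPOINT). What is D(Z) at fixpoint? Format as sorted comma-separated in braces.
pass 0 (initial): D(Z)={1,2,5,8}
pass 1: U {1,3,5,6,7,8}->{1,3,5}; Z {1,2,5,8}->{1,5}
pass 2: no change
Fixpoint after 2 passes: D(Z) = {1,5}

Answer: {1,5}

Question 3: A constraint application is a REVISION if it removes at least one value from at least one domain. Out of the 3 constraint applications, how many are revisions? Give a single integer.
Answer: 2

Derivation:
Constraint 1 (U < W) on D(U)={1,3,5,6,7,8} D(W)={2,4,5,6,7,8}: U {1,3,5,6,7,8}->{1,3,5,6,7} => REVISION
Constraint 2 (Z + U = V) on D(Z)={1,2,5,8} D(U)={1,3,5,6,7} D(V)={2,4,6}: Z {1,2,5,8}->{1,5}; U {1,3,5,6,7}->{1,3,5} => REVISION
Constraint 3 (V != W) on D(V)={2,4,6} D(W)={2,4,5,6,7,8}: no change => not a revision
Total revisions = 2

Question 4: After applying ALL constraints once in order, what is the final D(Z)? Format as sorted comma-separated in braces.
Answer: {1,5}

Derivation:
Constraint 1 (U < W) on D(U)={1,3,5,6,7,8} D(W)={2,4,5,6,7,8}: U {1,3,5,6,7,8}->{1,3,5,6,7}
Constraint 2 (Z + U = V) on D(Z)={1,2,5,8} D(U)={1,3,5,6,7} D(V)={2,4,6}: Z {1,2,5,8}->{1,5}; U {1,3,5,6,7}->{1,3,5}
Constraint 3 (V != W) on D(V)={2,4,6} D(W)={2,4,5,6,7,8}: no change
So after all 3 constraints: D(Z) = {1,5}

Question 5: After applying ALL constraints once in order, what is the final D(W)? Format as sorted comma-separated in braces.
Constraint 1 (U < W) on D(U)={1,3,5,6,7,8} D(W)={2,4,5,6,7,8}: U {1,3,5,6,7,8}->{1,3,5,6,7}
Constraint 2 (Z + U = V) on D(Z)={1,2,5,8} D(U)={1,3,5,6,7} D(V)={2,4,6}: Z {1,2,5,8}->{1,5}; U {1,3,5,6,7}->{1,3,5}
Constraint 3 (V != W) on D(V)={2,4,6} D(W)={2,4,5,6,7,8}: no change
So after all 3 constraints: D(W) = {2,4,5,6,7,8}

Answer: {2,4,5,6,7,8}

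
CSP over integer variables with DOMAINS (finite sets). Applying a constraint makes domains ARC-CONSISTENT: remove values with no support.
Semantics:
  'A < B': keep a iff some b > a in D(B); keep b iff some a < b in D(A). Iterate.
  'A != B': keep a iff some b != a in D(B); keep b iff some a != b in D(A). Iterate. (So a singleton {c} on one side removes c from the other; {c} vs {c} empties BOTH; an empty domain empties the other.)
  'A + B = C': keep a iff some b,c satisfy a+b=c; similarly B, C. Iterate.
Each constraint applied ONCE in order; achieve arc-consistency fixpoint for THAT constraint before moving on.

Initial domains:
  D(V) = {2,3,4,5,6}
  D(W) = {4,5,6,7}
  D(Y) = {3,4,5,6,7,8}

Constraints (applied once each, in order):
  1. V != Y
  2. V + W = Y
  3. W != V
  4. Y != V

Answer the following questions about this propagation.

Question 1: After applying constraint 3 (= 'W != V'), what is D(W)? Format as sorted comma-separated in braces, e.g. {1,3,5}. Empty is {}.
Answer: {4,5,6}

Derivation:
Constraint 1 (V != Y) on D(V)={2,3,4,5,6} D(Y)={3,4,5,6,7,8}: no change
Constraint 2 (V + W = Y) on D(V)={2,3,4,5,6} D(W)={4,5,6,7} D(Y)={3,4,5,6,7,8}: V {2,3,4,5,6}->{2,3,4}; W {4,5,6,7}->{4,5,6}; Y {3,4,5,6,7,8}->{6,7,8}
Constraint 3 (W != V) on D(W)={4,5,6} D(V)={2,3,4}: no change
So after constraint 3: D(W) = {4,5,6}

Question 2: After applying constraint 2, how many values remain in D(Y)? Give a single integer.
Answer: 3

Derivation:
Constraint 1 (V != Y) on D(V)={2,3,4,5,6} D(Y)={3,4,5,6,7,8}: no change
Constraint 2 (V + W = Y) on D(V)={2,3,4,5,6} D(W)={4,5,6,7} D(Y)={3,4,5,6,7,8}: V {2,3,4,5,6}->{2,3,4}; W {4,5,6,7}->{4,5,6}; Y {3,4,5,6,7,8}->{6,7,8}
So after constraint 2: D(Y)={6,7,8}, size = 3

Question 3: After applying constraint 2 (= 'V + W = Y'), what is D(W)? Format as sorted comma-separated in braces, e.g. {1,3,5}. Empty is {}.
Answer: {4,5,6}

Derivation:
Constraint 1 (V != Y) on D(V)={2,3,4,5,6} D(Y)={3,4,5,6,7,8}: no change
Constraint 2 (V + W = Y) on D(V)={2,3,4,5,6} D(W)={4,5,6,7} D(Y)={3,4,5,6,7,8}: V {2,3,4,5,6}->{2,3,4}; W {4,5,6,7}->{4,5,6}; Y {3,4,5,6,7,8}->{6,7,8}
So after constraint 2: D(W) = {4,5,6}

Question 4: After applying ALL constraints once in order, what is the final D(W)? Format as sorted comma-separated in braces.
Constraint 1 (V != Y) on D(V)={2,3,4,5,6} D(Y)={3,4,5,6,7,8}: no change
Constraint 2 (V + W = Y) on D(V)={2,3,4,5,6} D(W)={4,5,6,7} D(Y)={3,4,5,6,7,8}: V {2,3,4,5,6}->{2,3,4}; W {4,5,6,7}->{4,5,6}; Y {3,4,5,6,7,8}->{6,7,8}
Constraint 3 (W != V) on D(W)={4,5,6} D(V)={2,3,4}: no change
Constraint 4 (Y != V) on D(Y)={6,7,8} D(V)={2,3,4}: no change
So after all 4 constraints: D(W) = {4,5,6}

Answer: {4,5,6}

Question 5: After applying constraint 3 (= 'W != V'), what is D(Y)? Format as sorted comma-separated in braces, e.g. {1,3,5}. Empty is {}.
Answer: {6,7,8}

Derivation:
Constraint 1 (V != Y) on D(V)={2,3,4,5,6} D(Y)={3,4,5,6,7,8}: no change
Constraint 2 (V + W = Y) on D(V)={2,3,4,5,6} D(W)={4,5,6,7} D(Y)={3,4,5,6,7,8}: V {2,3,4,5,6}->{2,3,4}; W {4,5,6,7}->{4,5,6}; Y {3,4,5,6,7,8}->{6,7,8}
Constraint 3 (W != V) on D(W)={4,5,6} D(V)={2,3,4}: no change
So after constraint 3: D(Y) = {6,7,8}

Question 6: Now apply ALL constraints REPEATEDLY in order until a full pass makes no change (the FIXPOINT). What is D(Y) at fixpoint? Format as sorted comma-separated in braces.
Answer: {6,7,8}

Derivation:
pass 0 (initial): D(Y)={3,4,5,6,7,8}
pass 1: V {2,3,4,5,6}->{2,3,4}; W {4,5,6,7}->{4,5,6}; Y {3,4,5,6,7,8}->{6,7,8}
pass 2: no change
Fixpoint after 2 passes: D(Y) = {6,7,8}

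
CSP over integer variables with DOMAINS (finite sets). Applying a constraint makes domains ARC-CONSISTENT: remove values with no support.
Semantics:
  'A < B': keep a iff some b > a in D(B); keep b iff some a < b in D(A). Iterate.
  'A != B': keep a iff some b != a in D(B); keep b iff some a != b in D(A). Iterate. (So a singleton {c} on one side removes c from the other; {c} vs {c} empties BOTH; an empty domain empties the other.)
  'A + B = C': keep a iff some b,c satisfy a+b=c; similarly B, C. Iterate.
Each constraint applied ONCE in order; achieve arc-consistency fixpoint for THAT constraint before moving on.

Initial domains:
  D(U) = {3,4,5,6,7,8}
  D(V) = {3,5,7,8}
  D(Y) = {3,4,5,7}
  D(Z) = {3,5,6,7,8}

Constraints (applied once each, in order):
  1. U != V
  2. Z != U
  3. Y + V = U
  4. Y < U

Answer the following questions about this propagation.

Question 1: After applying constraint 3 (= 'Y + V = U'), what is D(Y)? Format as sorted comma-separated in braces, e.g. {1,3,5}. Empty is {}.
Answer: {3,4,5}

Derivation:
Constraint 1 (U != V) on D(U)={3,4,5,6,7,8} D(V)={3,5,7,8}: no change
Constraint 2 (Z != U) on D(Z)={3,5,6,7,8} D(U)={3,4,5,6,7,8}: no change
Constraint 3 (Y + V = U) on D(Y)={3,4,5,7} D(V)={3,5,7,8} D(U)={3,4,5,6,7,8}: Y {3,4,5,7}->{3,4,5}; V {3,5,7,8}->{3,5}; U {3,4,5,6,7,8}->{6,7,8}
So after constraint 3: D(Y) = {3,4,5}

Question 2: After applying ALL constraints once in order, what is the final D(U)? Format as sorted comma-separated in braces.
Answer: {6,7,8}

Derivation:
Constraint 1 (U != V) on D(U)={3,4,5,6,7,8} D(V)={3,5,7,8}: no change
Constraint 2 (Z != U) on D(Z)={3,5,6,7,8} D(U)={3,4,5,6,7,8}: no change
Constraint 3 (Y + V = U) on D(Y)={3,4,5,7} D(V)={3,5,7,8} D(U)={3,4,5,6,7,8}: Y {3,4,5,7}->{3,4,5}; V {3,5,7,8}->{3,5}; U {3,4,5,6,7,8}->{6,7,8}
Constraint 4 (Y < U) on D(Y)={3,4,5} D(U)={6,7,8}: no change
So after all 4 constraints: D(U) = {6,7,8}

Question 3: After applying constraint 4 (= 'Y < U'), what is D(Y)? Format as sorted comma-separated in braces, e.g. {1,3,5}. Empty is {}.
Constraint 1 (U != V) on D(U)={3,4,5,6,7,8} D(V)={3,5,7,8}: no change
Constraint 2 (Z != U) on D(Z)={3,5,6,7,8} D(U)={3,4,5,6,7,8}: no change
Constraint 3 (Y + V = U) on D(Y)={3,4,5,7} D(V)={3,5,7,8} D(U)={3,4,5,6,7,8}: Y {3,4,5,7}->{3,4,5}; V {3,5,7,8}->{3,5}; U {3,4,5,6,7,8}->{6,7,8}
Constraint 4 (Y < U) on D(Y)={3,4,5} D(U)={6,7,8}: no change
So after constraint 4: D(Y) = {3,4,5}

Answer: {3,4,5}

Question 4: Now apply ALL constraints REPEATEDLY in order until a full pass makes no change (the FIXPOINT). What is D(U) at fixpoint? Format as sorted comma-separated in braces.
pass 0 (initial): D(U)={3,4,5,6,7,8}
pass 1: U {3,4,5,6,7,8}->{6,7,8}; V {3,5,7,8}->{3,5}; Y {3,4,5,7}->{3,4,5}
pass 2: no change
Fixpoint after 2 passes: D(U) = {6,7,8}

Answer: {6,7,8}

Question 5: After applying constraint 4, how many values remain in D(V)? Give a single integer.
Constraint 1 (U != V) on D(U)={3,4,5,6,7,8} D(V)={3,5,7,8}: no change
Constraint 2 (Z != U) on D(Z)={3,5,6,7,8} D(U)={3,4,5,6,7,8}: no change
Constraint 3 (Y + V = U) on D(Y)={3,4,5,7} D(V)={3,5,7,8} D(U)={3,4,5,6,7,8}: Y {3,4,5,7}->{3,4,5}; V {3,5,7,8}->{3,5}; U {3,4,5,6,7,8}->{6,7,8}
Constraint 4 (Y < U) on D(Y)={3,4,5} D(U)={6,7,8}: no change
So after constraint 4: D(V)={3,5}, size = 2

Answer: 2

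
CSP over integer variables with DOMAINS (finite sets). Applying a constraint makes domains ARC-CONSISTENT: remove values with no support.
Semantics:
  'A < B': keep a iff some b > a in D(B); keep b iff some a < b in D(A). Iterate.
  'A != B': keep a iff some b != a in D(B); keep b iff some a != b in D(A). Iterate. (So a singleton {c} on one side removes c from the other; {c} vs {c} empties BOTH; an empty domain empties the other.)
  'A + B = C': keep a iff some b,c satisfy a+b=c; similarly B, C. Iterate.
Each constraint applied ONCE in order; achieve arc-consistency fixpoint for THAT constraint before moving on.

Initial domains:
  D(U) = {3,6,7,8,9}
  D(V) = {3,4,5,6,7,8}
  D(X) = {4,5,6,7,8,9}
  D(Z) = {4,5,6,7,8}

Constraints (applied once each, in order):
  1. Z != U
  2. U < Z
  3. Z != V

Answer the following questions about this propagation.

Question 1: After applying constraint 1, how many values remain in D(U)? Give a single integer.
Constraint 1 (Z != U) on D(Z)={4,5,6,7,8} D(U)={3,6,7,8,9}: no change
So after constraint 1: D(U)={3,6,7,8,9}, size = 5

Answer: 5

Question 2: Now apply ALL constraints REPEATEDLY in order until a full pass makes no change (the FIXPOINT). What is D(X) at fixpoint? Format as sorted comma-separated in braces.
pass 0 (initial): D(X)={4,5,6,7,8,9}
pass 1: U {3,6,7,8,9}->{3,6,7}
pass 2: no change
Fixpoint after 2 passes: D(X) = {4,5,6,7,8,9}

Answer: {4,5,6,7,8,9}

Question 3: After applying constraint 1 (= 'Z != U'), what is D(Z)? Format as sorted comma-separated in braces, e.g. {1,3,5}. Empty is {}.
Answer: {4,5,6,7,8}

Derivation:
Constraint 1 (Z != U) on D(Z)={4,5,6,7,8} D(U)={3,6,7,8,9}: no change
So after constraint 1: D(Z) = {4,5,6,7,8}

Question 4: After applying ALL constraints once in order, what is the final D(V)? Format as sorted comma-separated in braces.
Constraint 1 (Z != U) on D(Z)={4,5,6,7,8} D(U)={3,6,7,8,9}: no change
Constraint 2 (U < Z) on D(U)={3,6,7,8,9} D(Z)={4,5,6,7,8}: U {3,6,7,8,9}->{3,6,7}
Constraint 3 (Z != V) on D(Z)={4,5,6,7,8} D(V)={3,4,5,6,7,8}: no change
So after all 3 constraints: D(V) = {3,4,5,6,7,8}

Answer: {3,4,5,6,7,8}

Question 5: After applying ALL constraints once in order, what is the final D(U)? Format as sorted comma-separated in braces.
Answer: {3,6,7}

Derivation:
Constraint 1 (Z != U) on D(Z)={4,5,6,7,8} D(U)={3,6,7,8,9}: no change
Constraint 2 (U < Z) on D(U)={3,6,7,8,9} D(Z)={4,5,6,7,8}: U {3,6,7,8,9}->{3,6,7}
Constraint 3 (Z != V) on D(Z)={4,5,6,7,8} D(V)={3,4,5,6,7,8}: no change
So after all 3 constraints: D(U) = {3,6,7}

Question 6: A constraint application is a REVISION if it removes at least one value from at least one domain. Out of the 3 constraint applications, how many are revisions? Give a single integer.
Answer: 1

Derivation:
Constraint 1 (Z != U) on D(Z)={4,5,6,7,8} D(U)={3,6,7,8,9}: no change => not a revision
Constraint 2 (U < Z) on D(U)={3,6,7,8,9} D(Z)={4,5,6,7,8}: U {3,6,7,8,9}->{3,6,7} => REVISION
Constraint 3 (Z != V) on D(Z)={4,5,6,7,8} D(V)={3,4,5,6,7,8}: no change => not a revision
Total revisions = 1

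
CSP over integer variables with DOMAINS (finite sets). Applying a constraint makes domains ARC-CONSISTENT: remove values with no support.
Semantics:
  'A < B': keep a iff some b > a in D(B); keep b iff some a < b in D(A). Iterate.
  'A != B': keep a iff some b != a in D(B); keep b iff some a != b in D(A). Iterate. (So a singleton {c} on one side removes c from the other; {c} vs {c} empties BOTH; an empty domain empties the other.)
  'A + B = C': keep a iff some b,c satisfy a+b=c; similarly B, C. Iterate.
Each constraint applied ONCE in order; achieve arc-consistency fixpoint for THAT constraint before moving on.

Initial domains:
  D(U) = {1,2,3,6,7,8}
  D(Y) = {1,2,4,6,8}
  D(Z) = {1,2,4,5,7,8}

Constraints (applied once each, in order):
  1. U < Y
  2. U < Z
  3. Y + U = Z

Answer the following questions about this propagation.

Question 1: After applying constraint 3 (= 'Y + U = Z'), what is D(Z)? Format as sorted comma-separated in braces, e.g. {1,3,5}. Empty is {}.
Constraint 1 (U < Y) on D(U)={1,2,3,6,7,8} D(Y)={1,2,4,6,8}: U {1,2,3,6,7,8}->{1,2,3,6,7}; Y {1,2,4,6,8}->{2,4,6,8}
Constraint 2 (U < Z) on D(U)={1,2,3,6,7} D(Z)={1,2,4,5,7,8}: Z {1,2,4,5,7,8}->{2,4,5,7,8}
Constraint 3 (Y + U = Z) on D(Y)={2,4,6,8} D(U)={1,2,3,6,7} D(Z)={2,4,5,7,8}: Y {2,4,6,8}->{2,4,6}; U {1,2,3,6,7}->{1,2,3,6}; Z {2,4,5,7,8}->{4,5,7,8}
So after constraint 3: D(Z) = {4,5,7,8}

Answer: {4,5,7,8}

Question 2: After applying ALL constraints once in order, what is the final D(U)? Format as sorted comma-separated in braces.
Constraint 1 (U < Y) on D(U)={1,2,3,6,7,8} D(Y)={1,2,4,6,8}: U {1,2,3,6,7,8}->{1,2,3,6,7}; Y {1,2,4,6,8}->{2,4,6,8}
Constraint 2 (U < Z) on D(U)={1,2,3,6,7} D(Z)={1,2,4,5,7,8}: Z {1,2,4,5,7,8}->{2,4,5,7,8}
Constraint 3 (Y + U = Z) on D(Y)={2,4,6,8} D(U)={1,2,3,6,7} D(Z)={2,4,5,7,8}: Y {2,4,6,8}->{2,4,6}; U {1,2,3,6,7}->{1,2,3,6}; Z {2,4,5,7,8}->{4,5,7,8}
So after all 3 constraints: D(U) = {1,2,3,6}

Answer: {1,2,3,6}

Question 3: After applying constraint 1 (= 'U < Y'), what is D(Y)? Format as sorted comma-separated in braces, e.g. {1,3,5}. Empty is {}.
Constraint 1 (U < Y) on D(U)={1,2,3,6,7,8} D(Y)={1,2,4,6,8}: U {1,2,3,6,7,8}->{1,2,3,6,7}; Y {1,2,4,6,8}->{2,4,6,8}
So after constraint 1: D(Y) = {2,4,6,8}

Answer: {2,4,6,8}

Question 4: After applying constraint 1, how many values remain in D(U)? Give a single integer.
Constraint 1 (U < Y) on D(U)={1,2,3,6,7,8} D(Y)={1,2,4,6,8}: U {1,2,3,6,7,8}->{1,2,3,6,7}; Y {1,2,4,6,8}->{2,4,6,8}
So after constraint 1: D(U)={1,2,3,6,7}, size = 5

Answer: 5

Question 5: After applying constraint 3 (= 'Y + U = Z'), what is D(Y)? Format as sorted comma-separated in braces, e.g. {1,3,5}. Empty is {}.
Answer: {2,4,6}

Derivation:
Constraint 1 (U < Y) on D(U)={1,2,3,6,7,8} D(Y)={1,2,4,6,8}: U {1,2,3,6,7,8}->{1,2,3,6,7}; Y {1,2,4,6,8}->{2,4,6,8}
Constraint 2 (U < Z) on D(U)={1,2,3,6,7} D(Z)={1,2,4,5,7,8}: Z {1,2,4,5,7,8}->{2,4,5,7,8}
Constraint 3 (Y + U = Z) on D(Y)={2,4,6,8} D(U)={1,2,3,6,7} D(Z)={2,4,5,7,8}: Y {2,4,6,8}->{2,4,6}; U {1,2,3,6,7}->{1,2,3,6}; Z {2,4,5,7,8}->{4,5,7,8}
So after constraint 3: D(Y) = {2,4,6}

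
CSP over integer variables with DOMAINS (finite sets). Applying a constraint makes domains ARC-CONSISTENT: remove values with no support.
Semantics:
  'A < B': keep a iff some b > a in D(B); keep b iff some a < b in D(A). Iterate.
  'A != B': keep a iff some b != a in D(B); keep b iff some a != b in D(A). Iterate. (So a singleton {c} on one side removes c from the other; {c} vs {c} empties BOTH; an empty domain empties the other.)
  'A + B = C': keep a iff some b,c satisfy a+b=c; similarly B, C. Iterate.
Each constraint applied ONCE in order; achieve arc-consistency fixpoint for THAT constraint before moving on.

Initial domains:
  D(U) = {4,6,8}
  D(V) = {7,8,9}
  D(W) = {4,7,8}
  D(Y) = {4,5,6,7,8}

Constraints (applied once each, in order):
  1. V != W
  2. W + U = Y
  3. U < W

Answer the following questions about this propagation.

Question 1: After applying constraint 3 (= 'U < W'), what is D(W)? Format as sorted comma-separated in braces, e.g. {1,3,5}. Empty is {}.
Constraint 1 (V != W) on D(V)={7,8,9} D(W)={4,7,8}: no change
Constraint 2 (W + U = Y) on D(W)={4,7,8} D(U)={4,6,8} D(Y)={4,5,6,7,8}: W {4,7,8}->{4}; U {4,6,8}->{4}; Y {4,5,6,7,8}->{8}
Constraint 3 (U < W) on D(U)={4} D(W)={4}: U {4}->{}; W {4}->{}
So after constraint 3: D(W) = {}

Answer: {}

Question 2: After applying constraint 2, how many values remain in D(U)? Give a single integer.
Constraint 1 (V != W) on D(V)={7,8,9} D(W)={4,7,8}: no change
Constraint 2 (W + U = Y) on D(W)={4,7,8} D(U)={4,6,8} D(Y)={4,5,6,7,8}: W {4,7,8}->{4}; U {4,6,8}->{4}; Y {4,5,6,7,8}->{8}
So after constraint 2: D(U)={4}, size = 1

Answer: 1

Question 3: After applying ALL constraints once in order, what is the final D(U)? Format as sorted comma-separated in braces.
Constraint 1 (V != W) on D(V)={7,8,9} D(W)={4,7,8}: no change
Constraint 2 (W + U = Y) on D(W)={4,7,8} D(U)={4,6,8} D(Y)={4,5,6,7,8}: W {4,7,8}->{4}; U {4,6,8}->{4}; Y {4,5,6,7,8}->{8}
Constraint 3 (U < W) on D(U)={4} D(W)={4}: U {4}->{}; W {4}->{}
So after all 3 constraints: D(U) = {}

Answer: {}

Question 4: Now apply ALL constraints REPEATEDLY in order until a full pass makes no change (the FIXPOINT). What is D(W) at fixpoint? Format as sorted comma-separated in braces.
Answer: {}

Derivation:
pass 0 (initial): D(W)={4,7,8}
pass 1: U {4,6,8}->{}; W {4,7,8}->{}; Y {4,5,6,7,8}->{8}
pass 2: V {7,8,9}->{}; Y {8}->{}
pass 3: no change
Fixpoint after 3 passes: D(W) = {}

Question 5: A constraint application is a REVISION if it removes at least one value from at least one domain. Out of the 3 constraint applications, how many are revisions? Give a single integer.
Answer: 2

Derivation:
Constraint 1 (V != W) on D(V)={7,8,9} D(W)={4,7,8}: no change => not a revision
Constraint 2 (W + U = Y) on D(W)={4,7,8} D(U)={4,6,8} D(Y)={4,5,6,7,8}: W {4,7,8}->{4}; U {4,6,8}->{4}; Y {4,5,6,7,8}->{8} => REVISION
Constraint 3 (U < W) on D(U)={4} D(W)={4}: U {4}->{}; W {4}->{} => REVISION
Total revisions = 2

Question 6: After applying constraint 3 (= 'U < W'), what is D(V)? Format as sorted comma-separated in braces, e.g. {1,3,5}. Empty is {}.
Constraint 1 (V != W) on D(V)={7,8,9} D(W)={4,7,8}: no change
Constraint 2 (W + U = Y) on D(W)={4,7,8} D(U)={4,6,8} D(Y)={4,5,6,7,8}: W {4,7,8}->{4}; U {4,6,8}->{4}; Y {4,5,6,7,8}->{8}
Constraint 3 (U < W) on D(U)={4} D(W)={4}: U {4}->{}; W {4}->{}
So after constraint 3: D(V) = {7,8,9}

Answer: {7,8,9}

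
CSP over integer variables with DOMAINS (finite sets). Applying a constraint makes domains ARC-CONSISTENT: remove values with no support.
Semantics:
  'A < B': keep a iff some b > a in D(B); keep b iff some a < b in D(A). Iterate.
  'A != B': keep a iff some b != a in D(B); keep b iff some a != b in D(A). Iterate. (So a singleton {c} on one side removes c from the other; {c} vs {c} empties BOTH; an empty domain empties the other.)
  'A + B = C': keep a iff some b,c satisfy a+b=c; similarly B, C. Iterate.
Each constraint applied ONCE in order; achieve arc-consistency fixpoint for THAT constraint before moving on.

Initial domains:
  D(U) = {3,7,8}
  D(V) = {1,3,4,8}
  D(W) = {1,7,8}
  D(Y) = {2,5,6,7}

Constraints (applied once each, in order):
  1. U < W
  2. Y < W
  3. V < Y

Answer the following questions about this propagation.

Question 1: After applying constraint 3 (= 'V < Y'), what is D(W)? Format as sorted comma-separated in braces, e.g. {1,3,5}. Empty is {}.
Answer: {7,8}

Derivation:
Constraint 1 (U < W) on D(U)={3,7,8} D(W)={1,7,8}: U {3,7,8}->{3,7}; W {1,7,8}->{7,8}
Constraint 2 (Y < W) on D(Y)={2,5,6,7} D(W)={7,8}: no change
Constraint 3 (V < Y) on D(V)={1,3,4,8} D(Y)={2,5,6,7}: V {1,3,4,8}->{1,3,4}
So after constraint 3: D(W) = {7,8}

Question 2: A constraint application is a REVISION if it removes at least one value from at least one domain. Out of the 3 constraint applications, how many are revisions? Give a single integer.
Answer: 2

Derivation:
Constraint 1 (U < W) on D(U)={3,7,8} D(W)={1,7,8}: U {3,7,8}->{3,7}; W {1,7,8}->{7,8} => REVISION
Constraint 2 (Y < W) on D(Y)={2,5,6,7} D(W)={7,8}: no change => not a revision
Constraint 3 (V < Y) on D(V)={1,3,4,8} D(Y)={2,5,6,7}: V {1,3,4,8}->{1,3,4} => REVISION
Total revisions = 2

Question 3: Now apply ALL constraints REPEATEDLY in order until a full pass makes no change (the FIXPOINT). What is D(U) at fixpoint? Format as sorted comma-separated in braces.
pass 0 (initial): D(U)={3,7,8}
pass 1: U {3,7,8}->{3,7}; V {1,3,4,8}->{1,3,4}; W {1,7,8}->{7,8}
pass 2: no change
Fixpoint after 2 passes: D(U) = {3,7}

Answer: {3,7}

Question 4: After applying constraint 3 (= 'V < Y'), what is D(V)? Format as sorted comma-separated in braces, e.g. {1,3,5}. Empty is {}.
Constraint 1 (U < W) on D(U)={3,7,8} D(W)={1,7,8}: U {3,7,8}->{3,7}; W {1,7,8}->{7,8}
Constraint 2 (Y < W) on D(Y)={2,5,6,7} D(W)={7,8}: no change
Constraint 3 (V < Y) on D(V)={1,3,4,8} D(Y)={2,5,6,7}: V {1,3,4,8}->{1,3,4}
So after constraint 3: D(V) = {1,3,4}

Answer: {1,3,4}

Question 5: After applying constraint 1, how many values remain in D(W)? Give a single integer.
Constraint 1 (U < W) on D(U)={3,7,8} D(W)={1,7,8}: U {3,7,8}->{3,7}; W {1,7,8}->{7,8}
So after constraint 1: D(W)={7,8}, size = 2

Answer: 2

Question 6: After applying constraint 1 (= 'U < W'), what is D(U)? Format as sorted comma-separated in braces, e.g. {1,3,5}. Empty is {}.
Constraint 1 (U < W) on D(U)={3,7,8} D(W)={1,7,8}: U {3,7,8}->{3,7}; W {1,7,8}->{7,8}
So after constraint 1: D(U) = {3,7}

Answer: {3,7}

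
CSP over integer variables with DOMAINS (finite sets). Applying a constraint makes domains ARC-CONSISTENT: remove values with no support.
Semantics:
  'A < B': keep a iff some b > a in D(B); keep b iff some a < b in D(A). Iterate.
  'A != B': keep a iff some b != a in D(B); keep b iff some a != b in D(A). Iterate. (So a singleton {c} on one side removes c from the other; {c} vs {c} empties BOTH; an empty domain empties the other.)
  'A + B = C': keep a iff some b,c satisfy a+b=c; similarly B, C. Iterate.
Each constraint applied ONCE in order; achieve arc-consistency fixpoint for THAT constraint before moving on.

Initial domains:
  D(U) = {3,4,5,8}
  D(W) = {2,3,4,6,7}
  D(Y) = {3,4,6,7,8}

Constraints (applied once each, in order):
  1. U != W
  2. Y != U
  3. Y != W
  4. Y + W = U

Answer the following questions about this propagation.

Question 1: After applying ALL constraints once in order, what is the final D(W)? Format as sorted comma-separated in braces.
Constraint 1 (U != W) on D(U)={3,4,5,8} D(W)={2,3,4,6,7}: no change
Constraint 2 (Y != U) on D(Y)={3,4,6,7,8} D(U)={3,4,5,8}: no change
Constraint 3 (Y != W) on D(Y)={3,4,6,7,8} D(W)={2,3,4,6,7}: no change
Constraint 4 (Y + W = U) on D(Y)={3,4,6,7,8} D(W)={2,3,4,6,7} D(U)={3,4,5,8}: Y {3,4,6,7,8}->{3,4,6}; W {2,3,4,6,7}->{2,4}; U {3,4,5,8}->{5,8}
So after all 4 constraints: D(W) = {2,4}

Answer: {2,4}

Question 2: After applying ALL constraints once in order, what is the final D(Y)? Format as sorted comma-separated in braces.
Answer: {3,4,6}

Derivation:
Constraint 1 (U != W) on D(U)={3,4,5,8} D(W)={2,3,4,6,7}: no change
Constraint 2 (Y != U) on D(Y)={3,4,6,7,8} D(U)={3,4,5,8}: no change
Constraint 3 (Y != W) on D(Y)={3,4,6,7,8} D(W)={2,3,4,6,7}: no change
Constraint 4 (Y + W = U) on D(Y)={3,4,6,7,8} D(W)={2,3,4,6,7} D(U)={3,4,5,8}: Y {3,4,6,7,8}->{3,4,6}; W {2,3,4,6,7}->{2,4}; U {3,4,5,8}->{5,8}
So after all 4 constraints: D(Y) = {3,4,6}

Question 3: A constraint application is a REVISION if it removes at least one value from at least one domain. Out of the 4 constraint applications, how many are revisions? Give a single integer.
Answer: 1

Derivation:
Constraint 1 (U != W) on D(U)={3,4,5,8} D(W)={2,3,4,6,7}: no change => not a revision
Constraint 2 (Y != U) on D(Y)={3,4,6,7,8} D(U)={3,4,5,8}: no change => not a revision
Constraint 3 (Y != W) on D(Y)={3,4,6,7,8} D(W)={2,3,4,6,7}: no change => not a revision
Constraint 4 (Y + W = U) on D(Y)={3,4,6,7,8} D(W)={2,3,4,6,7} D(U)={3,4,5,8}: Y {3,4,6,7,8}->{3,4,6}; W {2,3,4,6,7}->{2,4}; U {3,4,5,8}->{5,8} => REVISION
Total revisions = 1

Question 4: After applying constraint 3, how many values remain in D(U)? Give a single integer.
Answer: 4

Derivation:
Constraint 1 (U != W) on D(U)={3,4,5,8} D(W)={2,3,4,6,7}: no change
Constraint 2 (Y != U) on D(Y)={3,4,6,7,8} D(U)={3,4,5,8}: no change
Constraint 3 (Y != W) on D(Y)={3,4,6,7,8} D(W)={2,3,4,6,7}: no change
So after constraint 3: D(U)={3,4,5,8}, size = 4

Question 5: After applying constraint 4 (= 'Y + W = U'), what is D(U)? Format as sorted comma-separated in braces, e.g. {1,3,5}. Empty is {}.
Constraint 1 (U != W) on D(U)={3,4,5,8} D(W)={2,3,4,6,7}: no change
Constraint 2 (Y != U) on D(Y)={3,4,6,7,8} D(U)={3,4,5,8}: no change
Constraint 3 (Y != W) on D(Y)={3,4,6,7,8} D(W)={2,3,4,6,7}: no change
Constraint 4 (Y + W = U) on D(Y)={3,4,6,7,8} D(W)={2,3,4,6,7} D(U)={3,4,5,8}: Y {3,4,6,7,8}->{3,4,6}; W {2,3,4,6,7}->{2,4}; U {3,4,5,8}->{5,8}
So after constraint 4: D(U) = {5,8}

Answer: {5,8}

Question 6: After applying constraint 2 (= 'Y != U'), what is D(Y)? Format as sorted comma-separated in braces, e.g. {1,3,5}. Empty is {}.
Answer: {3,4,6,7,8}

Derivation:
Constraint 1 (U != W) on D(U)={3,4,5,8} D(W)={2,3,4,6,7}: no change
Constraint 2 (Y != U) on D(Y)={3,4,6,7,8} D(U)={3,4,5,8}: no change
So after constraint 2: D(Y) = {3,4,6,7,8}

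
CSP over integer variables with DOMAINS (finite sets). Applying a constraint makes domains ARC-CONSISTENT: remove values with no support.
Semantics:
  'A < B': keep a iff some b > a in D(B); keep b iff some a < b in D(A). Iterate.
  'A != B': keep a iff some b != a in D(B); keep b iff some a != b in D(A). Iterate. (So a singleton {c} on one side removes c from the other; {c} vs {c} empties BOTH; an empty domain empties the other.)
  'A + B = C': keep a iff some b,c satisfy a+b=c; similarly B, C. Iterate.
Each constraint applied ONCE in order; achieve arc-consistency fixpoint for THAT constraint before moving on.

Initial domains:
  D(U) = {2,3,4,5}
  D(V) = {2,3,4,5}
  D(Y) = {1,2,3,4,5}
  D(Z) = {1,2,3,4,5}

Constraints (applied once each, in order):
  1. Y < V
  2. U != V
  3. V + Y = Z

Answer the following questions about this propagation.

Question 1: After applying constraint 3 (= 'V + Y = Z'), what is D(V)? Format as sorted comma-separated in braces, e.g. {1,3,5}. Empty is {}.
Answer: {2,3,4}

Derivation:
Constraint 1 (Y < V) on D(Y)={1,2,3,4,5} D(V)={2,3,4,5}: Y {1,2,3,4,5}->{1,2,3,4}
Constraint 2 (U != V) on D(U)={2,3,4,5} D(V)={2,3,4,5}: no change
Constraint 3 (V + Y = Z) on D(V)={2,3,4,5} D(Y)={1,2,3,4} D(Z)={1,2,3,4,5}: V {2,3,4,5}->{2,3,4}; Y {1,2,3,4}->{1,2,3}; Z {1,2,3,4,5}->{3,4,5}
So after constraint 3: D(V) = {2,3,4}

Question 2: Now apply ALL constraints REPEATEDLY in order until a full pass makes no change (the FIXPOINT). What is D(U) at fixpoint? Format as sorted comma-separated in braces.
Answer: {2,3,4,5}

Derivation:
pass 0 (initial): D(U)={2,3,4,5}
pass 1: V {2,3,4,5}->{2,3,4}; Y {1,2,3,4,5}->{1,2,3}; Z {1,2,3,4,5}->{3,4,5}
pass 2: no change
Fixpoint after 2 passes: D(U) = {2,3,4,5}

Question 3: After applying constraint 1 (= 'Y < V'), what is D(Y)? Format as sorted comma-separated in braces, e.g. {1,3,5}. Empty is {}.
Constraint 1 (Y < V) on D(Y)={1,2,3,4,5} D(V)={2,3,4,5}: Y {1,2,3,4,5}->{1,2,3,4}
So after constraint 1: D(Y) = {1,2,3,4}

Answer: {1,2,3,4}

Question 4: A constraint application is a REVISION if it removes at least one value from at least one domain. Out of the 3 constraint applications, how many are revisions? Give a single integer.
Answer: 2

Derivation:
Constraint 1 (Y < V) on D(Y)={1,2,3,4,5} D(V)={2,3,4,5}: Y {1,2,3,4,5}->{1,2,3,4} => REVISION
Constraint 2 (U != V) on D(U)={2,3,4,5} D(V)={2,3,4,5}: no change => not a revision
Constraint 3 (V + Y = Z) on D(V)={2,3,4,5} D(Y)={1,2,3,4} D(Z)={1,2,3,4,5}: V {2,3,4,5}->{2,3,4}; Y {1,2,3,4}->{1,2,3}; Z {1,2,3,4,5}->{3,4,5} => REVISION
Total revisions = 2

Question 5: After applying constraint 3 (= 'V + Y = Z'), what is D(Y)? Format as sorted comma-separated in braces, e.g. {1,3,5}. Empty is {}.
Answer: {1,2,3}

Derivation:
Constraint 1 (Y < V) on D(Y)={1,2,3,4,5} D(V)={2,3,4,5}: Y {1,2,3,4,5}->{1,2,3,4}
Constraint 2 (U != V) on D(U)={2,3,4,5} D(V)={2,3,4,5}: no change
Constraint 3 (V + Y = Z) on D(V)={2,3,4,5} D(Y)={1,2,3,4} D(Z)={1,2,3,4,5}: V {2,3,4,5}->{2,3,4}; Y {1,2,3,4}->{1,2,3}; Z {1,2,3,4,5}->{3,4,5}
So after constraint 3: D(Y) = {1,2,3}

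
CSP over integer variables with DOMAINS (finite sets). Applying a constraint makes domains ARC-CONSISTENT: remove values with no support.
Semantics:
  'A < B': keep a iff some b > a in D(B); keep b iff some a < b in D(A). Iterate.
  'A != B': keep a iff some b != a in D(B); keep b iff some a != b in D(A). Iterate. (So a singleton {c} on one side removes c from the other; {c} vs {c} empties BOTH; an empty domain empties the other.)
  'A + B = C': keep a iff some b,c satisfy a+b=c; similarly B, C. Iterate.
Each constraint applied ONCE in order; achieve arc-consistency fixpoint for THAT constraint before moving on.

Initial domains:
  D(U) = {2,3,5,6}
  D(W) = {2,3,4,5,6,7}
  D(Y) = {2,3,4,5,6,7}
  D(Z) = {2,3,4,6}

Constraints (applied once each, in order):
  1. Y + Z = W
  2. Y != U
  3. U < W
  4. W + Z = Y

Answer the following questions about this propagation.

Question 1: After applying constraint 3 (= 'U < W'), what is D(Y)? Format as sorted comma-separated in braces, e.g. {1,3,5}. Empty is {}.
Constraint 1 (Y + Z = W) on D(Y)={2,3,4,5,6,7} D(Z)={2,3,4,6} D(W)={2,3,4,5,6,7}: Y {2,3,4,5,6,7}->{2,3,4,5}; Z {2,3,4,6}->{2,3,4}; W {2,3,4,5,6,7}->{4,5,6,7}
Constraint 2 (Y != U) on D(Y)={2,3,4,5} D(U)={2,3,5,6}: no change
Constraint 3 (U < W) on D(U)={2,3,5,6} D(W)={4,5,6,7}: no change
So after constraint 3: D(Y) = {2,3,4,5}

Answer: {2,3,4,5}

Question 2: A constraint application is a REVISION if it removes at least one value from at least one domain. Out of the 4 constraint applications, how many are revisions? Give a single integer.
Constraint 1 (Y + Z = W) on D(Y)={2,3,4,5,6,7} D(Z)={2,3,4,6} D(W)={2,3,4,5,6,7}: Y {2,3,4,5,6,7}->{2,3,4,5}; Z {2,3,4,6}->{2,3,4}; W {2,3,4,5,6,7}->{4,5,6,7} => REVISION
Constraint 2 (Y != U) on D(Y)={2,3,4,5} D(U)={2,3,5,6}: no change => not a revision
Constraint 3 (U < W) on D(U)={2,3,5,6} D(W)={4,5,6,7}: no change => not a revision
Constraint 4 (W + Z = Y) on D(W)={4,5,6,7} D(Z)={2,3,4} D(Y)={2,3,4,5}: W {4,5,6,7}->{}; Z {2,3,4}->{}; Y {2,3,4,5}->{} => REVISION
Total revisions = 2

Answer: 2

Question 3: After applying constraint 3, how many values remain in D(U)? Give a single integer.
Answer: 4

Derivation:
Constraint 1 (Y + Z = W) on D(Y)={2,3,4,5,6,7} D(Z)={2,3,4,6} D(W)={2,3,4,5,6,7}: Y {2,3,4,5,6,7}->{2,3,4,5}; Z {2,3,4,6}->{2,3,4}; W {2,3,4,5,6,7}->{4,5,6,7}
Constraint 2 (Y != U) on D(Y)={2,3,4,5} D(U)={2,3,5,6}: no change
Constraint 3 (U < W) on D(U)={2,3,5,6} D(W)={4,5,6,7}: no change
So after constraint 3: D(U)={2,3,5,6}, size = 4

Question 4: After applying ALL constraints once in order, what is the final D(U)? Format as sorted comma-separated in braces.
Answer: {2,3,5,6}

Derivation:
Constraint 1 (Y + Z = W) on D(Y)={2,3,4,5,6,7} D(Z)={2,3,4,6} D(W)={2,3,4,5,6,7}: Y {2,3,4,5,6,7}->{2,3,4,5}; Z {2,3,4,6}->{2,3,4}; W {2,3,4,5,6,7}->{4,5,6,7}
Constraint 2 (Y != U) on D(Y)={2,3,4,5} D(U)={2,3,5,6}: no change
Constraint 3 (U < W) on D(U)={2,3,5,6} D(W)={4,5,6,7}: no change
Constraint 4 (W + Z = Y) on D(W)={4,5,6,7} D(Z)={2,3,4} D(Y)={2,3,4,5}: W {4,5,6,7}->{}; Z {2,3,4}->{}; Y {2,3,4,5}->{}
So after all 4 constraints: D(U) = {2,3,5,6}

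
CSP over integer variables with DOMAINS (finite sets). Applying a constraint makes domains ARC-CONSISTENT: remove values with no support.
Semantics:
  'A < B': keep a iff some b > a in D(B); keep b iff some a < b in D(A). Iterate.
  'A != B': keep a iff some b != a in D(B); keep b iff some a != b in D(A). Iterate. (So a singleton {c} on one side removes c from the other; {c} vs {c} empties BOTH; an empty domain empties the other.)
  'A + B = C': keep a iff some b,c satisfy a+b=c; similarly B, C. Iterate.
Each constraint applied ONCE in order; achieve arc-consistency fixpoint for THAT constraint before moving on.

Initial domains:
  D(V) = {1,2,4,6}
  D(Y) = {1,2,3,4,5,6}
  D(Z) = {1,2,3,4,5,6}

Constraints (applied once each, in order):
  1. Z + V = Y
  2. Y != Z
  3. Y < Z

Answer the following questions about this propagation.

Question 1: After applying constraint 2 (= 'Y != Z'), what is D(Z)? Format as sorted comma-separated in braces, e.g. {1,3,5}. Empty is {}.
Answer: {1,2,3,4,5}

Derivation:
Constraint 1 (Z + V = Y) on D(Z)={1,2,3,4,5,6} D(V)={1,2,4,6} D(Y)={1,2,3,4,5,6}: Z {1,2,3,4,5,6}->{1,2,3,4,5}; V {1,2,4,6}->{1,2,4}; Y {1,2,3,4,5,6}->{2,3,4,5,6}
Constraint 2 (Y != Z) on D(Y)={2,3,4,5,6} D(Z)={1,2,3,4,5}: no change
So after constraint 2: D(Z) = {1,2,3,4,5}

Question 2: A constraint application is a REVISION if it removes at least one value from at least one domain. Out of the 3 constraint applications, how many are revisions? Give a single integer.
Constraint 1 (Z + V = Y) on D(Z)={1,2,3,4,5,6} D(V)={1,2,4,6} D(Y)={1,2,3,4,5,6}: Z {1,2,3,4,5,6}->{1,2,3,4,5}; V {1,2,4,6}->{1,2,4}; Y {1,2,3,4,5,6}->{2,3,4,5,6} => REVISION
Constraint 2 (Y != Z) on D(Y)={2,3,4,5,6} D(Z)={1,2,3,4,5}: no change => not a revision
Constraint 3 (Y < Z) on D(Y)={2,3,4,5,6} D(Z)={1,2,3,4,5}: Y {2,3,4,5,6}->{2,3,4}; Z {1,2,3,4,5}->{3,4,5} => REVISION
Total revisions = 2

Answer: 2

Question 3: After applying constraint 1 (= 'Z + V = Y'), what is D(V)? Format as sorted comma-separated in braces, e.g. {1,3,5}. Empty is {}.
Constraint 1 (Z + V = Y) on D(Z)={1,2,3,4,5,6} D(V)={1,2,4,6} D(Y)={1,2,3,4,5,6}: Z {1,2,3,4,5,6}->{1,2,3,4,5}; V {1,2,4,6}->{1,2,4}; Y {1,2,3,4,5,6}->{2,3,4,5,6}
So after constraint 1: D(V) = {1,2,4}

Answer: {1,2,4}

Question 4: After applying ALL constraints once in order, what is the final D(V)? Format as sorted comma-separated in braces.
Answer: {1,2,4}

Derivation:
Constraint 1 (Z + V = Y) on D(Z)={1,2,3,4,5,6} D(V)={1,2,4,6} D(Y)={1,2,3,4,5,6}: Z {1,2,3,4,5,6}->{1,2,3,4,5}; V {1,2,4,6}->{1,2,4}; Y {1,2,3,4,5,6}->{2,3,4,5,6}
Constraint 2 (Y != Z) on D(Y)={2,3,4,5,6} D(Z)={1,2,3,4,5}: no change
Constraint 3 (Y < Z) on D(Y)={2,3,4,5,6} D(Z)={1,2,3,4,5}: Y {2,3,4,5,6}->{2,3,4}; Z {1,2,3,4,5}->{3,4,5}
So after all 3 constraints: D(V) = {1,2,4}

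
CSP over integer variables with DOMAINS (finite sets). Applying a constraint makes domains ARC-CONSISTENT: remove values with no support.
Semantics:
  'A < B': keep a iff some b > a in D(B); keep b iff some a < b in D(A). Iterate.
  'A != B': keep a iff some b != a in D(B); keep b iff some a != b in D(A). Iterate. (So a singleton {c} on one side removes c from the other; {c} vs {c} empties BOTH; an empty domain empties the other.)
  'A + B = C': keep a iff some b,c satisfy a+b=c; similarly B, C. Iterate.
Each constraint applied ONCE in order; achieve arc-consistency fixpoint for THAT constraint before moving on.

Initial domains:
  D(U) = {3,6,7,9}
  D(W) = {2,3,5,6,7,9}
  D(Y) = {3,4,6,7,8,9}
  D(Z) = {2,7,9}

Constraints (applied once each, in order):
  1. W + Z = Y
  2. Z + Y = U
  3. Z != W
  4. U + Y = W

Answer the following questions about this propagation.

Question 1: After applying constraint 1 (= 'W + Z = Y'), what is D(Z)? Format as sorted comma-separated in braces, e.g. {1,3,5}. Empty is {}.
Answer: {2,7}

Derivation:
Constraint 1 (W + Z = Y) on D(W)={2,3,5,6,7,9} D(Z)={2,7,9} D(Y)={3,4,6,7,8,9}: W {2,3,5,6,7,9}->{2,5,6,7}; Z {2,7,9}->{2,7}; Y {3,4,6,7,8,9}->{4,7,8,9}
So after constraint 1: D(Z) = {2,7}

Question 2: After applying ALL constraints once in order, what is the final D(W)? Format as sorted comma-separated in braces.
Constraint 1 (W + Z = Y) on D(W)={2,3,5,6,7,9} D(Z)={2,7,9} D(Y)={3,4,6,7,8,9}: W {2,3,5,6,7,9}->{2,5,6,7}; Z {2,7,9}->{2,7}; Y {3,4,6,7,8,9}->{4,7,8,9}
Constraint 2 (Z + Y = U) on D(Z)={2,7} D(Y)={4,7,8,9} D(U)={3,6,7,9}: Z {2,7}->{2}; Y {4,7,8,9}->{4,7}; U {3,6,7,9}->{6,9}
Constraint 3 (Z != W) on D(Z)={2} D(W)={2,5,6,7}: W {2,5,6,7}->{5,6,7}
Constraint 4 (U + Y = W) on D(U)={6,9} D(Y)={4,7} D(W)={5,6,7}: U {6,9}->{}; Y {4,7}->{}; W {5,6,7}->{}
So after all 4 constraints: D(W) = {}

Answer: {}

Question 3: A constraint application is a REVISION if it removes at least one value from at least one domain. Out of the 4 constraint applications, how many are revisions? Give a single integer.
Constraint 1 (W + Z = Y) on D(W)={2,3,5,6,7,9} D(Z)={2,7,9} D(Y)={3,4,6,7,8,9}: W {2,3,5,6,7,9}->{2,5,6,7}; Z {2,7,9}->{2,7}; Y {3,4,6,7,8,9}->{4,7,8,9} => REVISION
Constraint 2 (Z + Y = U) on D(Z)={2,7} D(Y)={4,7,8,9} D(U)={3,6,7,9}: Z {2,7}->{2}; Y {4,7,8,9}->{4,7}; U {3,6,7,9}->{6,9} => REVISION
Constraint 3 (Z != W) on D(Z)={2} D(W)={2,5,6,7}: W {2,5,6,7}->{5,6,7} => REVISION
Constraint 4 (U + Y = W) on D(U)={6,9} D(Y)={4,7} D(W)={5,6,7}: U {6,9}->{}; Y {4,7}->{}; W {5,6,7}->{} => REVISION
Total revisions = 4

Answer: 4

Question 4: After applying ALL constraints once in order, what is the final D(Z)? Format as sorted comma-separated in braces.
Constraint 1 (W + Z = Y) on D(W)={2,3,5,6,7,9} D(Z)={2,7,9} D(Y)={3,4,6,7,8,9}: W {2,3,5,6,7,9}->{2,5,6,7}; Z {2,7,9}->{2,7}; Y {3,4,6,7,8,9}->{4,7,8,9}
Constraint 2 (Z + Y = U) on D(Z)={2,7} D(Y)={4,7,8,9} D(U)={3,6,7,9}: Z {2,7}->{2}; Y {4,7,8,9}->{4,7}; U {3,6,7,9}->{6,9}
Constraint 3 (Z != W) on D(Z)={2} D(W)={2,5,6,7}: W {2,5,6,7}->{5,6,7}
Constraint 4 (U + Y = W) on D(U)={6,9} D(Y)={4,7} D(W)={5,6,7}: U {6,9}->{}; Y {4,7}->{}; W {5,6,7}->{}
So after all 4 constraints: D(Z) = {2}

Answer: {2}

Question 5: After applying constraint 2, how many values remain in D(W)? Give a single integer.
Constraint 1 (W + Z = Y) on D(W)={2,3,5,6,7,9} D(Z)={2,7,9} D(Y)={3,4,6,7,8,9}: W {2,3,5,6,7,9}->{2,5,6,7}; Z {2,7,9}->{2,7}; Y {3,4,6,7,8,9}->{4,7,8,9}
Constraint 2 (Z + Y = U) on D(Z)={2,7} D(Y)={4,7,8,9} D(U)={3,6,7,9}: Z {2,7}->{2}; Y {4,7,8,9}->{4,7}; U {3,6,7,9}->{6,9}
So after constraint 2: D(W)={2,5,6,7}, size = 4

Answer: 4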